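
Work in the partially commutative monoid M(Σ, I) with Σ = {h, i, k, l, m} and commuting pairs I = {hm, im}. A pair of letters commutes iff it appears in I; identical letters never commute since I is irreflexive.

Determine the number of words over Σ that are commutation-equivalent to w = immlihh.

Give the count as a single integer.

drop 0:i onto floor
drop 1:m onto floor
drop 2:m onto {1:m}
drop 3:l onto {0:i, 2:m}
drop 4:i onto {3:l}
drop 5:h onto {4:i}
drop 6:h onto {5:h}
ground layer = {0:i, 1:m}
drop-orders for the pieces not yet dropped (sum over which currently-grounded one goes next):
  1 to go: {6} 1
  2 to go: {5,6} 1
  3 to go: {4,5,6} 1
  4 to go: {3,4,5,6} 1
  5 to go: {0,3,4,5,6} 1  {2,3,4,5,6} 1
  if 0:i drops first: 1 orders
  if 1:m drops first: 2 orders
heap linearizations: 3

3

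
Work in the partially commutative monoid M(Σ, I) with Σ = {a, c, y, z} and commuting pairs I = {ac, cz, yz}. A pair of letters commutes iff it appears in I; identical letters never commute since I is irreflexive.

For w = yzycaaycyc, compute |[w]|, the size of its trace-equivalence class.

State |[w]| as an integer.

#0=y has no predecessor
#1=z has no predecessor
#2=y depends on [0:y]
#3=c depends on [2:y]
#4=a depends on [1:z, 2:y]
#5=a depends on [4:a]
#6=y depends on [3:c, 5:a]
#7=c depends on [6:y]
#8=y depends on [7:c]
#9=c depends on [8:y]
sources: [0:y, 1:z]
N(rest) = Σ N(rest − s) over sources s of rest; N(one piece) = 1:
  size 1 → [9]=1
  size 2 → [8,9]=1
  size 3 → [7,8,9]=1
  size 4 → [6,7,8,9]=1
  size 5 → [3,6,7,8,9]=1  [5,6,7,8,9]=1
  size 6 → [3,5,6,7,8,9]=2  [4,5,6,7,8,9]=1
  size 7 → [1,4,5,6,7,8,9]=1  [3,4,5,6,7,8,9]=3
  size 8 → [1,3,4,5,6,7,8,9]=4  [2,3,4,5,6,7,8,9]=3
  first=0(y) contributes 7
  first=1(z) contributes 3
|[w]| = 10

10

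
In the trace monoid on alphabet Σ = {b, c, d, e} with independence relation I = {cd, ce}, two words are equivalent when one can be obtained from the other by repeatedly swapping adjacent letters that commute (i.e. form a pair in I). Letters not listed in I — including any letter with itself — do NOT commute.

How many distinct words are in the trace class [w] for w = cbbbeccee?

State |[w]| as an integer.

10

0(c) covers ∅
1(b) covers 0:c
2(b) covers 1:b
3(b) covers 2:b
4(e) covers 3:b
5(c) covers 3:b
6(c) covers 5:c
7(e) covers 4:e
8(e) covers 7:e
floor of heap: 0:c
completions by unplaced set U, small U first (add the entries for U minus each lowest piece of U):
  |U|=1: {6}:1  {8}:1
  |U|=2: {5,6}:1  {6,8}:2  {7,8}:1
  |U|=3: {4,7,8}:1  {5,6,8}:3  {6,7,8}:3
  |U|=4: {4,6,7,8}:4  {5,6,7,8}:6
  |U|=5: {4,5,6,7,8}:10
  |U|=6: {3,4,5,6,7,8}:10
  |U|=7: {2,3,4,5,6,7,8}:10
  start at 0(c): 10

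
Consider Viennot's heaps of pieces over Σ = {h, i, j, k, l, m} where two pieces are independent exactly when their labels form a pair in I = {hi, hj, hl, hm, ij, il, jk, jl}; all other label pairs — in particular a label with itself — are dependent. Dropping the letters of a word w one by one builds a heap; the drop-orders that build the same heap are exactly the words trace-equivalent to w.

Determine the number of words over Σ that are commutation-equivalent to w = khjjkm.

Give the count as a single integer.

10

piece 0:k — minimal
piece 1:h rests on {0:k}
piece 2:j — minimal
piece 3:j rests on {2:j}
piece 4:k rests on {1:h}
piece 5:m rests on {3:j, 4:k}
minimal pieces: {0:k, 2:j}
ways to finish when only these pieces remain (= sum over removing one remaining piece with nothing left below it):
  1 left: {5}→1
  2 left: {3,5}→1  {4,5}→1
  3 left: {1,4,5}→1  {2,3,5}→1  {3,4,5}→2
  4 left: {0,1,4,5}→1  {1,3,4,5}→3  {2,3,4,5}→3
  placing 0:k first → 6 extensions
  placing 2:j first → 4 extensions
total linear extensions = 10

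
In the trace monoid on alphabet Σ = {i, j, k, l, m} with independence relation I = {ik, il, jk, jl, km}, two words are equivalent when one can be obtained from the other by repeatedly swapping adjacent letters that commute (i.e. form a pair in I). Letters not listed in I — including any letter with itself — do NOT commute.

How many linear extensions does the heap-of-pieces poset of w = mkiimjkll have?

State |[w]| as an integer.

51

0(m) covers ∅
1(k) covers ∅
2(i) covers 0:m
3(i) covers 2:i
4(m) covers 3:i
5(j) covers 4:m
6(k) covers 1:k
7(l) covers 4:m, 6:k
8(l) covers 7:l
floor of heap: 0:m, 1:k
completions by unplaced set U, small U first (add the entries for U minus each lowest piece of U):
  |U|=1: {5}:1  {8}:1
  |U|=2: {5,8}:2  {7,8}:1
  |U|=3: {5,7,8}:3  {6,7,8}:1
  |U|=4: {1,6,7,8}:1  {4,5,7,8}:3  {5,6,7,8}:4
  |U|=5: {1,5,6,7,8}:5  {3,4,5,7,8}:3  {4,5,6,7,8}:7
  |U|=6: {1,4,5,6,7,8}:12  {2,3,4,5,7,8}:3  {3,4,5,6,7,8}:10
  |U|=7: {0,2,3,4,5,7,8}:3  {1,3,4,5,6,7,8}:22  {2,3,4,5,6,7,8}:13
  start at 0(m): 35
  start at 1(k): 16
sum over floor = 51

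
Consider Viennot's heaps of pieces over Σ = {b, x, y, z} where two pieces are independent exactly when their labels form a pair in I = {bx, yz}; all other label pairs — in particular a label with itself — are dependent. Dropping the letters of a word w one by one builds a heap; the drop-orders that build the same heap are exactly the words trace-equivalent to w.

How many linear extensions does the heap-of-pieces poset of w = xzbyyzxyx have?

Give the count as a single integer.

3

drop 0:x onto floor
drop 1:z onto {0:x}
drop 2:b onto {1:z}
drop 3:y onto {2:b}
drop 4:y onto {3:y}
drop 5:z onto {2:b}
drop 6:x onto {4:y, 5:z}
drop 7:y onto {6:x}
drop 8:x onto {7:y}
ground layer = {0:x}
drop-orders for the pieces not yet dropped (sum over which currently-grounded one goes next):
  1 to go: {8} 1
  2 to go: {7,8} 1
  3 to go: {6,7,8} 1
  4 to go: {4,6,7,8} 1  {5,6,7,8} 1
  5 to go: {3,4,6,7,8} 1  {4,5,6,7,8} 2
  6 to go: {3,4,5,6,7,8} 3
  7 to go: {2,3,4,5,6,7,8} 3
  if 0:x drops first: 3 orders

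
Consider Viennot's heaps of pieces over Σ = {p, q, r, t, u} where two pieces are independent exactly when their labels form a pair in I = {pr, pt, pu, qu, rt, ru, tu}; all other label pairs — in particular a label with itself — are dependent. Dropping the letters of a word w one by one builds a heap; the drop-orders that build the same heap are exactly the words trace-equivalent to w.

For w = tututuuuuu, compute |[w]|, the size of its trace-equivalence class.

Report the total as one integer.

0(t) covers ∅
1(u) covers ∅
2(t) covers 0:t
3(u) covers 1:u
4(t) covers 2:t
5(u) covers 3:u
6(u) covers 5:u
7(u) covers 6:u
8(u) covers 7:u
9(u) covers 8:u
floor of heap: 0:t, 1:u
completions by unplaced set U, small U first (add the entries for U minus each lowest piece of U):
  |U|=1: {4}:1  {9}:1
  |U|=2: {2,4}:1  {4,9}:2  {8,9}:1
  |U|=3: {0,2,4}:1  {2,4,9}:3  {4,8,9}:3  {7,8,9}:1
  |U|=4: {0,2,4,9}:4  {2,4,8,9}:6  {4,7,8,9}:4  {6,7,8,9}:1
  |U|=5: {0,2,4,8,9}:10  {2,4,7,8,9}:10  {4,6,7,8,9}:5  {5,6,7,8,9}:1
  |U|=6: {0,2,4,7,8,9}:20  {2,4,6,7,8,9}:15  {3,5,6,7,8,9}:1  {4,5,6,7,8,9}:6
  |U|=7: {0,2,4,6,7,8,9}:35  {1,3,5,6,7,8,9}:1  {2,4,5,6,7,8,9}:21  {3,4,5,6,7,8,9}:7
  |U|=8: {0,2,4,5,6,7,8,9}:56  {1,3,4,5,6,7,8,9}:8  {2,3,4,5,6,7,8,9}:28
  start at 0(t): 36
  start at 1(u): 84
sum over floor = 120

120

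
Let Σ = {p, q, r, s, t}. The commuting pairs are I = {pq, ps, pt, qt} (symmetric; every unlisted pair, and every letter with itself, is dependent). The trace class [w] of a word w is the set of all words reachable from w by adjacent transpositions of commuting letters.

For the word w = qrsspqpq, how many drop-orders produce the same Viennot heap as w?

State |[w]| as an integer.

15

drop 0:q onto floor
drop 1:r onto {0:q}
drop 2:s onto {1:r}
drop 3:s onto {2:s}
drop 4:p onto {1:r}
drop 5:q onto {3:s}
drop 6:p onto {4:p}
drop 7:q onto {5:q}
ground layer = {0:q}
drop-orders for the pieces not yet dropped (sum over which currently-grounded one goes next):
  1 to go: {6} 1  {7} 1
  2 to go: {4,6} 1  {5,7} 1  {6,7} 2
  3 to go: {3,5,7} 1  {4,6,7} 3  {5,6,7} 3
  4 to go: {2,3,5,7} 1  {3,5,6,7} 4  {4,5,6,7} 6
  5 to go: {2,3,5,6,7} 5  {3,4,5,6,7} 10
  6 to go: {2,3,4,5,6,7} 15
  if 0:q drops first: 15 orders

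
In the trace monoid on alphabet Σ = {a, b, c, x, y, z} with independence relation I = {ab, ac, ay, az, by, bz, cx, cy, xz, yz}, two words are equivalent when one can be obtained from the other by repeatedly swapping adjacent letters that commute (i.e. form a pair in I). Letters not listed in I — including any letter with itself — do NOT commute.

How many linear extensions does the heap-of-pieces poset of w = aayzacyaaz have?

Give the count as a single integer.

2520

drop 0:a onto floor
drop 1:a onto {0:a}
drop 2:y onto floor
drop 3:z onto floor
drop 4:a onto {1:a}
drop 5:c onto {3:z}
drop 6:y onto {2:y}
drop 7:a onto {4:a}
drop 8:a onto {7:a}
drop 9:z onto {5:c}
ground layer = {0:a, 2:y, 3:z}
drop-orders for the pieces not yet dropped (sum over which currently-grounded one goes next):
  1 to go: {6} 1  {8} 1  {9} 1
  2 to go: {2,6} 1  {5,9} 1  {6,8} 2  {6,9} 2  {7,8} 1  {8,9} 2
  3 to go: {2,6,8} 3  {2,6,9} 3  {3,5,9} 1  {4,7,8} 1  {5,6,9} 3  {5,8,9} 3  {6,7,8} 3  {6,8,9} 6  {7,8,9} 3
  4 to go: {1,4,7,8} 1  {2,5,6,9} 6  {2,6,7,8} 6  {2,6,8,9} 12  {3,5,6,9} 4  {3,5,8,9} 4  {4,6,7,8} 4  {4,7,8,9} 4  {5,6,8,9} 12  {5,7,8,9} 6  {6,7,8,9} 12
  5 to go: {0,1,4,7,8} 1  {1,4,6,7,8} 5  {1,4,7,8,9} 5  {2,3,5,6,9} 10  {2,4,6,7,8} 10  {2,5,6,8,9} 30  {2,6,7,8,9} 30  {3,5,6,8,9} 20  {3,5,7,8,9} 10  {4,5,7,8,9} 10  {4,6,7,8,9} 20  {5,6,7,8,9} 30
  6 to go: {0,1,4,6,7,8} 6  {0,1,4,7,8,9} 6  {1,2,4,6,7,8} 15  {1,4,5,7,8,9} 15  {1,4,6,7,8,9} 30  {2,3,5,6,8,9} 60  {2,4,6,7,8,9} 60  {2,5,6,7,8,9} 90  {3,4,5,7,8,9} 20  {3,5,6,7,8,9} 60  {4,5,6,7,8,9} 60
  7 to go: {0,1,2,4,6,7,8} 21  {0,1,4,5,7,8,9} 21  {0,1,4,6,7,8,9} 42  {1,2,4,6,7,8,9} 105  {1,3,4,5,7,8,9} 35  {1,4,5,6,7,8,9} 105  {2,3,5,6,7,8,9} 210  {2,4,5,6,7,8,9} 210  {3,4,5,6,7,8,9} 140
  8 to go: {0,1,2,4,6,7,8,9} 168  {0,1,3,4,5,7,8,9} 56  {0,1,4,5,6,7,8,9} 168  {1,2,4,5,6,7,8,9} 420  {1,3,4,5,6,7,8,9} 280  {2,3,4,5,6,7,8,9} 560
  if 0:a drops first: 1260 orders
  if 2:y drops first: 504 orders
  if 3:z drops first: 756 orders
heap linearizations: 2520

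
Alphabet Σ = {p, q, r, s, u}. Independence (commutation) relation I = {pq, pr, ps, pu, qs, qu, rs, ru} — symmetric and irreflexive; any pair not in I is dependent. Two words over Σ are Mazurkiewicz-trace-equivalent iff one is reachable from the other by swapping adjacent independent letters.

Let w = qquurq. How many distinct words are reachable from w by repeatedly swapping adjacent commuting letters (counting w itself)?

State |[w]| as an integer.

drop 0:q onto floor
drop 1:q onto {0:q}
drop 2:u onto floor
drop 3:u onto {2:u}
drop 4:r onto {1:q}
drop 5:q onto {4:r}
ground layer = {0:q, 2:u}
drop-orders for the pieces not yet dropped (sum over which currently-grounded one goes next):
  1 to go: {3} 1  {5} 1
  2 to go: {2,3} 1  {3,5} 2  {4,5} 1
  3 to go: {1,4,5} 1  {2,3,5} 3  {3,4,5} 3
  4 to go: {0,1,4,5} 1  {1,3,4,5} 4  {2,3,4,5} 6
  if 0:q drops first: 10 orders
  if 2:u drops first: 5 orders
heap linearizations: 15

15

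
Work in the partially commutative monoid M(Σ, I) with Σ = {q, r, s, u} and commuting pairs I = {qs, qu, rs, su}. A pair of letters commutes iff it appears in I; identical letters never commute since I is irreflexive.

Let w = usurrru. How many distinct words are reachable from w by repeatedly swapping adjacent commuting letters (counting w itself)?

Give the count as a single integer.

piece 0:u — minimal
piece 1:s — minimal
piece 2:u rests on {0:u}
piece 3:r rests on {2:u}
piece 4:r rests on {3:r}
piece 5:r rests on {4:r}
piece 6:u rests on {5:r}
minimal pieces: {0:u, 1:s}
ways to finish when only these pieces remain (= sum over removing one remaining piece with nothing left below it):
  1 left: {1}→1  {6}→1
  2 left: {1,6}→2  {5,6}→1
  3 left: {1,5,6}→3  {4,5,6}→1
  4 left: {1,4,5,6}→4  {3,4,5,6}→1
  5 left: {1,3,4,5,6}→5  {2,3,4,5,6}→1
  placing 0:u first → 6 extensions
  placing 1:s first → 1 extensions
total linear extensions = 7

7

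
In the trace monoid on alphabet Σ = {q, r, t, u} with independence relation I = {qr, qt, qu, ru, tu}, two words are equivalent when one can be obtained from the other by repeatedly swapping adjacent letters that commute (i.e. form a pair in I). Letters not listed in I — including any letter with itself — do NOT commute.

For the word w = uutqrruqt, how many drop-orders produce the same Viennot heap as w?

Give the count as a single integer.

1260

piece 0:u — minimal
piece 1:u rests on {0:u}
piece 2:t — minimal
piece 3:q — minimal
piece 4:r rests on {2:t}
piece 5:r rests on {4:r}
piece 6:u rests on {1:u}
piece 7:q rests on {3:q}
piece 8:t rests on {5:r}
minimal pieces: {0:u, 2:t, 3:q}
ways to finish when only these pieces remain (= sum over removing one remaining piece with nothing left below it):
  1 left: {6}→1  {7}→1  {8}→1
  2 left: {1,6}→1  {3,7}→1  {5,8}→1  {6,7}→2  {6,8}→2  {7,8}→2
  3 left: {0,1,6}→1  {1,6,7}→3  {1,6,8}→3  {3,6,7}→3  {3,7,8}→3  {4,5,8}→1  {5,6,8}→3  {5,7,8}→3  {6,7,8}→6
  4 left: {0,1,6,7}→4  {0,1,6,8}→4  {1,3,6,7}→6  {1,5,6,8}→6  {1,6,7,8}→12  {2,4,5,8}→1  {3,5,7,8}→6  {3,6,7,8}→12  {4,5,6,8}→4  {4,5,7,8}→4  {5,6,7,8}→12
  5 left: {0,1,3,6,7}→10  {0,1,5,6,8}→10  {0,1,6,7,8}→20  {1,3,6,7,8}→30  {1,4,5,6,8}→10  {1,5,6,7,8}→30  {2,4,5,6,8}→5  {2,4,5,7,8}→5  {3,4,5,7,8}→10  {3,5,6,7,8}→30  {4,5,6,7,8}→20
  6 left: {0,1,3,6,7,8}→60  {0,1,4,5,6,8}→20  {0,1,5,6,7,8}→60  {1,2,4,5,6,8}→15  {1,3,5,6,7,8}→90  {1,4,5,6,7,8}→60  {2,3,4,5,7,8}→15  {2,4,5,6,7,8}→30  {3,4,5,6,7,8}→60
  7 left: {0,1,2,4,5,6,8}→35  {0,1,3,5,6,7,8}→210  {0,1,4,5,6,7,8}→140  {1,2,4,5,6,7,8}→105  {1,3,4,5,6,7,8}→210  {2,3,4,5,6,7,8}→105
  placing 0:u first → 420 extensions
  placing 2:t first → 560 extensions
  placing 3:q first → 280 extensions
total linear extensions = 1260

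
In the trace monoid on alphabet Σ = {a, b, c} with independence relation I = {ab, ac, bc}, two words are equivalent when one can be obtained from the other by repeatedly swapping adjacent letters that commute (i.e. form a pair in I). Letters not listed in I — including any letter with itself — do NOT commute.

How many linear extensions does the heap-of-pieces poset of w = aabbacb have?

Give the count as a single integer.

#0=a has no predecessor
#1=a depends on [0:a]
#2=b has no predecessor
#3=b depends on [2:b]
#4=a depends on [1:a]
#5=c has no predecessor
#6=b depends on [3:b]
sources: [0:a, 2:b, 5:c]
N(rest) = Σ N(rest − s) over sources s of rest; N(one piece) = 1:
  size 1 → [4]=1  [5]=1  [6]=1
  size 2 → [1,4]=1  [3,6]=1  [4,5]=2  [4,6]=2  [5,6]=2
  size 3 → [0,1,4]=1  [1,4,5]=3  [1,4,6]=3  [2,3,6]=1  [3,4,6]=3  [3,5,6]=3  [4,5,6]=6
  size 4 → [0,1,4,5]=4  [0,1,4,6]=4  [1,3,4,6]=6  [1,4,5,6]=12  [2,3,4,6]=4  [2,3,5,6]=4  [3,4,5,6]=12
  size 5 → [0,1,3,4,6]=10  [0,1,4,5,6]=20  [1,2,3,4,6]=10  [1,3,4,5,6]=30  [2,3,4,5,6]=20
  first=0(a) contributes 60
  first=2(b) contributes 60
  first=5(c) contributes 20
|[w]| = 140

140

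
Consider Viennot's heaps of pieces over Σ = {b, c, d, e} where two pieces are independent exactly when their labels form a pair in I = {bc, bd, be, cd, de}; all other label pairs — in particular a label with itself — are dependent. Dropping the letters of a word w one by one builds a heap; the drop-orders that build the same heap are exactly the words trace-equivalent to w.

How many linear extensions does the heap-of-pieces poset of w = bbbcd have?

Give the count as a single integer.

piece 0:b — minimal
piece 1:b rests on {0:b}
piece 2:b rests on {1:b}
piece 3:c — minimal
piece 4:d — minimal
minimal pieces: {0:b, 3:c, 4:d}
ways to finish when only these pieces remain (= sum over removing one remaining piece with nothing left below it):
  1 left: {2}→1  {3}→1  {4}→1
  2 left: {1,2}→1  {2,3}→2  {2,4}→2  {3,4}→2
  3 left: {0,1,2}→1  {1,2,3}→3  {1,2,4}→3  {2,3,4}→6
  placing 0:b first → 12 extensions
  placing 3:c first → 4 extensions
  placing 4:d first → 4 extensions
total linear extensions = 20

20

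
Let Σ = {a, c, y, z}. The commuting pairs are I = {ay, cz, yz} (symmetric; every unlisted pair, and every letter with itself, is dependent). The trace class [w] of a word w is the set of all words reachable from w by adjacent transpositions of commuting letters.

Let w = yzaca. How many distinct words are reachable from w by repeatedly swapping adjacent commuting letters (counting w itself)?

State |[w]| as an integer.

3

#0=y has no predecessor
#1=z has no predecessor
#2=a depends on [1:z]
#3=c depends on [0:y, 2:a]
#4=a depends on [3:c]
sources: [0:y, 1:z]
N(rest) = Σ N(rest − s) over sources s of rest; N(one piece) = 1:
  size 1 → [4]=1
  size 2 → [3,4]=1
  size 3 → [0,3,4]=1  [2,3,4]=1
  first=0(y) contributes 1
  first=1(z) contributes 2
|[w]| = 3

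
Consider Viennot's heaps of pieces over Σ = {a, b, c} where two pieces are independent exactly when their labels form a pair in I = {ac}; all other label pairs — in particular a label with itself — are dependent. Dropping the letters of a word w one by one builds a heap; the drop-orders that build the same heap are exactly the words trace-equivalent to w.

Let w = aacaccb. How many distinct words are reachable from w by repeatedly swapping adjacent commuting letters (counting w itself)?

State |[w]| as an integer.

20

0(a) covers ∅
1(a) covers 0:a
2(c) covers ∅
3(a) covers 1:a
4(c) covers 2:c
5(c) covers 4:c
6(b) covers 3:a, 5:c
floor of heap: 0:a, 2:c
completions by unplaced set U, small U first (add the entries for U minus each lowest piece of U):
  |U|=1: {6}:1
  |U|=2: {3,6}:1  {5,6}:1
  |U|=3: {1,3,6}:1  {3,5,6}:2  {4,5,6}:1
  |U|=4: {0,1,3,6}:1  {1,3,5,6}:3  {2,4,5,6}:1  {3,4,5,6}:3
  |U|=5: {0,1,3,5,6}:4  {1,3,4,5,6}:6  {2,3,4,5,6}:4
  start at 0(a): 10
  start at 2(c): 10
sum over floor = 20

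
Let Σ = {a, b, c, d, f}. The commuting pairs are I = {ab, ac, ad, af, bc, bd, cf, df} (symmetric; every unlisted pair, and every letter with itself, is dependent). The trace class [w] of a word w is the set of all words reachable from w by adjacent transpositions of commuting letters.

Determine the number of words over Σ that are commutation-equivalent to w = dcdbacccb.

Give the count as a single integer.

252

drop 0:d onto floor
drop 1:c onto {0:d}
drop 2:d onto {1:c}
drop 3:b onto floor
drop 4:a onto floor
drop 5:c onto {2:d}
drop 6:c onto {5:c}
drop 7:c onto {6:c}
drop 8:b onto {3:b}
ground layer = {0:d, 3:b, 4:a}
drop-orders for the pieces not yet dropped (sum over which currently-grounded one goes next):
  1 to go: {4} 1  {7} 1  {8} 1
  2 to go: {3,8} 1  {4,7} 2  {4,8} 2  {6,7} 1  {7,8} 2
  3 to go: {3,4,8} 3  {3,7,8} 3  {4,6,7} 3  {4,7,8} 6  {5,6,7} 1  {6,7,8} 3
  4 to go: {2,5,6,7} 1  {3,4,7,8} 12  {3,6,7,8} 6  {4,5,6,7} 4  {4,6,7,8} 12  {5,6,7,8} 4
  5 to go: {1,2,5,6,7} 1  {2,4,5,6,7} 5  {2,5,6,7,8} 5  {3,4,6,7,8} 30  {3,5,6,7,8} 10  {4,5,6,7,8} 20
  6 to go: {0,1,2,5,6,7} 1  {1,2,4,5,6,7} 6  {1,2,5,6,7,8} 6  {2,3,5,6,7,8} 15  {2,4,5,6,7,8} 30  {3,4,5,6,7,8} 60
  7 to go: {0,1,2,4,5,6,7} 7  {0,1,2,5,6,7,8} 7  {1,2,3,5,6,7,8} 21  {1,2,4,5,6,7,8} 42  {2,3,4,5,6,7,8} 105
  if 0:d drops first: 168 orders
  if 3:b drops first: 56 orders
  if 4:a drops first: 28 orders
heap linearizations: 252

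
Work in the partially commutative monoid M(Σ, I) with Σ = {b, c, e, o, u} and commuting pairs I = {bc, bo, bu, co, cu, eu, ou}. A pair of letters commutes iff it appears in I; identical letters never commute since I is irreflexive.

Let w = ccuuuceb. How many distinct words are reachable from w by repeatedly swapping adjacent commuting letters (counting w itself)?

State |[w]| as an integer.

#0=c has no predecessor
#1=c depends on [0:c]
#2=u has no predecessor
#3=u depends on [2:u]
#4=u depends on [3:u]
#5=c depends on [1:c]
#6=e depends on [5:c]
#7=b depends on [6:e]
sources: [0:c, 2:u]
N(rest) = Σ N(rest − s) over sources s of rest; N(one piece) = 1:
  size 1 → [4]=1  [7]=1
  size 2 → [3,4]=1  [4,7]=2  [6,7]=1
  size 3 → [2,3,4]=1  [3,4,7]=3  [4,6,7]=3  [5,6,7]=1
  size 4 → [1,5,6,7]=1  [2,3,4,7]=4  [3,4,6,7]=6  [4,5,6,7]=4
  size 5 → [0,1,5,6,7]=1  [1,4,5,6,7]=5  [2,3,4,6,7]=10  [3,4,5,6,7]=10
  size 6 → [0,1,4,5,6,7]=6  [1,3,4,5,6,7]=15  [2,3,4,5,6,7]=20
  first=0(c) contributes 35
  first=2(u) contributes 21
|[w]| = 56

56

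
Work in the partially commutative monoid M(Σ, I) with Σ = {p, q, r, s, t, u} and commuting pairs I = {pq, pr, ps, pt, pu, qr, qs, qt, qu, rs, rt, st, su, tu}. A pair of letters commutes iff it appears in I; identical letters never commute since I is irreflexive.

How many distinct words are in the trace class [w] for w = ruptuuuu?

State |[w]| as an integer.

drop 0:r onto floor
drop 1:u onto {0:r}
drop 2:p onto floor
drop 3:t onto floor
drop 4:u onto {1:u}
drop 5:u onto {4:u}
drop 6:u onto {5:u}
drop 7:u onto {6:u}
ground layer = {0:r, 2:p, 3:t}
drop-orders for the pieces not yet dropped (sum over which currently-grounded one goes next):
  1 to go: {2} 1  {3} 1  {7} 1
  2 to go: {2,3} 2  {2,7} 2  {3,7} 2  {6,7} 1
  3 to go: {2,3,7} 6  {2,6,7} 3  {3,6,7} 3  {5,6,7} 1
  4 to go: {2,3,6,7} 12  {2,5,6,7} 4  {3,5,6,7} 4  {4,5,6,7} 1
  5 to go: {1,4,5,6,7} 1  {2,3,5,6,7} 20  {2,4,5,6,7} 5  {3,4,5,6,7} 5
  6 to go: {0,1,4,5,6,7} 1  {1,2,4,5,6,7} 6  {1,3,4,5,6,7} 6  {2,3,4,5,6,7} 30
  if 0:r drops first: 42 orders
  if 2:p drops first: 7 orders
  if 3:t drops first: 7 orders
heap linearizations: 56

56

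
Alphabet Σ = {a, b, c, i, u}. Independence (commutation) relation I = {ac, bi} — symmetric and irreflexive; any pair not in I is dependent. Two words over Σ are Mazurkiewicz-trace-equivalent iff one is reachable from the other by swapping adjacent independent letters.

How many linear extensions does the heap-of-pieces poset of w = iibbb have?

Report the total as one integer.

10

drop 0:i onto floor
drop 1:i onto {0:i}
drop 2:b onto floor
drop 3:b onto {2:b}
drop 4:b onto {3:b}
ground layer = {0:i, 2:b}
drop-orders for the pieces not yet dropped (sum over which currently-grounded one goes next):
  1 to go: {1} 1  {4} 1
  2 to go: {0,1} 1  {1,4} 2  {3,4} 1
  3 to go: {0,1,4} 3  {1,3,4} 3  {2,3,4} 1
  if 0:i drops first: 4 orders
  if 2:b drops first: 6 orders
heap linearizations: 10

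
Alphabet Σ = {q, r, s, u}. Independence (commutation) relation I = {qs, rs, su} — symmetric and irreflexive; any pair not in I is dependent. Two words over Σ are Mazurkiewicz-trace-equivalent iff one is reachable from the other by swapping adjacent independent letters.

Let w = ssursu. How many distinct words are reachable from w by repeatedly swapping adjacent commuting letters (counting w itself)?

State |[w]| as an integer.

20

drop 0:s onto floor
drop 1:s onto {0:s}
drop 2:u onto floor
drop 3:r onto {2:u}
drop 4:s onto {1:s}
drop 5:u onto {3:r}
ground layer = {0:s, 2:u}
drop-orders for the pieces not yet dropped (sum over which currently-grounded one goes next):
  1 to go: {4} 1  {5} 1
  2 to go: {1,4} 1  {3,5} 1  {4,5} 2
  3 to go: {0,1,4} 1  {1,4,5} 3  {2,3,5} 1  {3,4,5} 3
  4 to go: {0,1,4,5} 4  {1,3,4,5} 6  {2,3,4,5} 4
  if 0:s drops first: 10 orders
  if 2:u drops first: 10 orders
heap linearizations: 20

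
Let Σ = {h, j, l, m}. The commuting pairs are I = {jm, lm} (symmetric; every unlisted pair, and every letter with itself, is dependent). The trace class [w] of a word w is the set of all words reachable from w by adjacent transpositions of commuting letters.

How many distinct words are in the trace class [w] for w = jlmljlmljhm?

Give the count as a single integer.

36

drop 0:j onto floor
drop 1:l onto {0:j}
drop 2:m onto floor
drop 3:l onto {1:l}
drop 4:j onto {3:l}
drop 5:l onto {4:j}
drop 6:m onto {2:m}
drop 7:l onto {5:l}
drop 8:j onto {7:l}
drop 9:h onto {6:m, 8:j}
drop 10:m onto {9:h}
ground layer = {0:j, 2:m}
drop-orders for the pieces not yet dropped (sum over which currently-grounded one goes next):
  1 to go: {10} 1
  2 to go: {9,10} 1
  3 to go: {6,9,10} 1  {8,9,10} 1
  4 to go: {2,6,9,10} 1  {6,8,9,10} 2  {7,8,9,10} 1
  5 to go: {2,6,8,9,10} 3  {5,7,8,9,10} 1  {6,7,8,9,10} 3
  6 to go: {2,6,7,8,9,10} 6  {4,5,7,8,9,10} 1  {5,6,7,8,9,10} 4
  7 to go: {2,5,6,7,8,9,10} 10  {3,4,5,7,8,9,10} 1  {4,5,6,7,8,9,10} 5
  8 to go: {1,3,4,5,7,8,9,10} 1  {2,4,5,6,7,8,9,10} 15  {3,4,5,6,7,8,9,10} 6
  9 to go: {0,1,3,4,5,7,8,9,10} 1  {1,3,4,5,6,7,8,9,10} 7  {2,3,4,5,6,7,8,9,10} 21
  if 0:j drops first: 28 orders
  if 2:m drops first: 8 orders
heap linearizations: 36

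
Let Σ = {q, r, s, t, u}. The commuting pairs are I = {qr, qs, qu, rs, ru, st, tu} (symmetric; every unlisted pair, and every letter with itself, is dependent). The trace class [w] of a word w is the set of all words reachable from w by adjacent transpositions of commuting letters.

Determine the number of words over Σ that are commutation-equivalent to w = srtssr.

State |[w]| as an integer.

#0=s has no predecessor
#1=r has no predecessor
#2=t depends on [1:r]
#3=s depends on [0:s]
#4=s depends on [3:s]
#5=r depends on [2:t]
sources: [0:s, 1:r]
N(rest) = Σ N(rest − s) over sources s of rest; N(one piece) = 1:
  size 1 → [4]=1  [5]=1
  size 2 → [2,5]=1  [3,4]=1  [4,5]=2
  size 3 → [0,3,4]=1  [1,2,5]=1  [2,4,5]=3  [3,4,5]=3
  size 4 → [0,3,4,5]=4  [1,2,4,5]=4  [2,3,4,5]=6
  first=0(s) contributes 10
  first=1(r) contributes 10
|[w]| = 20

20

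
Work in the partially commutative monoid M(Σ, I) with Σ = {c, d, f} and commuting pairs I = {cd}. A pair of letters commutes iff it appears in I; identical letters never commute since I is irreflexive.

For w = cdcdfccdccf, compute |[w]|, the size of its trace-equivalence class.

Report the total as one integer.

piece 0:c — minimal
piece 1:d — minimal
piece 2:c rests on {0:c}
piece 3:d rests on {1:d}
piece 4:f rests on {2:c, 3:d}
piece 5:c rests on {4:f}
piece 6:c rests on {5:c}
piece 7:d rests on {4:f}
piece 8:c rests on {6:c}
piece 9:c rests on {8:c}
piece 10:f rests on {7:d, 9:c}
minimal pieces: {0:c, 1:d}
ways to finish when only these pieces remain (= sum over removing one remaining piece with nothing left below it):
  1 left: {10}→1
  2 left: {7,10}→1  {9,10}→1
  3 left: {7,9,10}→2  {8,9,10}→1
  4 left: {6,8,9,10}→1  {7,8,9,10}→3
  5 left: {5,6,8,9,10}→1  {6,7,8,9,10}→4
  6 left: {5,6,7,8,9,10}→5
  7 left: {4,5,6,7,8,9,10}→5
  8 left: {2,4,5,6,7,8,9,10}→5  {3,4,5,6,7,8,9,10}→5
  9 left: {0,2,4,5,6,7,8,9,10}→5  {1,3,4,5,6,7,8,9,10}→5  {2,3,4,5,6,7,8,9,10}→10
  placing 0:c first → 15 extensions
  placing 1:d first → 15 extensions
total linear extensions = 30

30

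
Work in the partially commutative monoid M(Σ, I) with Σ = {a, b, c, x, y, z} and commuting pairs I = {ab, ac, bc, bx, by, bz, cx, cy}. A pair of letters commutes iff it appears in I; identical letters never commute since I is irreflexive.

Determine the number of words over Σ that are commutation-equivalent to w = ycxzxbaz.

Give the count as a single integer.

#0=y has no predecessor
#1=c has no predecessor
#2=x depends on [0:y]
#3=z depends on [1:c, 2:x]
#4=x depends on [3:z]
#5=b has no predecessor
#6=a depends on [4:x]
#7=z depends on [6:a]
sources: [0:y, 1:c, 5:b]
N(rest) = Σ N(rest − s) over sources s of rest; N(one piece) = 1:
  size 1 → [5]=1  [7]=1
  size 2 → [5,7]=2  [6,7]=1
  size 3 → [4,6,7]=1  [5,6,7]=3
  size 4 → [3,4,6,7]=1  [4,5,6,7]=4
  size 5 → [1,3,4,6,7]=1  [2,3,4,6,7]=1  [3,4,5,6,7]=5
  size 6 → [0,2,3,4,6,7]=1  [1,2,3,4,6,7]=2  [1,3,4,5,6,7]=6  [2,3,4,5,6,7]=6
  first=0(y) contributes 14
  first=1(c) contributes 7
  first=5(b) contributes 3
|[w]| = 24

24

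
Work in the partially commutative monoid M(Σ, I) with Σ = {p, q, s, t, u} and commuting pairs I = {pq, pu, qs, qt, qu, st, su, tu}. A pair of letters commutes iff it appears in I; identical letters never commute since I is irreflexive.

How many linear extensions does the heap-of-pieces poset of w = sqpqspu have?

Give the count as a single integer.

105

drop 0:s onto floor
drop 1:q onto floor
drop 2:p onto {0:s}
drop 3:q onto {1:q}
drop 4:s onto {2:p}
drop 5:p onto {4:s}
drop 6:u onto floor
ground layer = {0:s, 1:q, 6:u}
drop-orders for the pieces not yet dropped (sum over which currently-grounded one goes next):
  1 to go: {3} 1  {5} 1  {6} 1
  2 to go: {1,3} 1  {3,5} 2  {3,6} 2  {4,5} 1  {5,6} 2
  3 to go: {1,3,5} 3  {1,3,6} 3  {2,4,5} 1  {3,4,5} 3  {3,5,6} 6  {4,5,6} 3
  4 to go: {0,2,4,5} 1  {1,3,4,5} 6  {1,3,5,6} 12  {2,3,4,5} 4  {2,4,5,6} 4  {3,4,5,6} 12
  5 to go: {0,2,3,4,5} 5  {0,2,4,5,6} 5  {1,2,3,4,5} 10  {1,3,4,5,6} 30  {2,3,4,5,6} 20
  if 0:s drops first: 60 orders
  if 1:q drops first: 30 orders
  if 6:u drops first: 15 orders
heap linearizations: 105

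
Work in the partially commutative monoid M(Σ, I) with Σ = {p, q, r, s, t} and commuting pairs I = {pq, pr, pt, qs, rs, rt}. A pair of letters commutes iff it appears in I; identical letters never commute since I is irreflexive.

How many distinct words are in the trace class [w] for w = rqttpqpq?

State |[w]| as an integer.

piece 0:r — minimal
piece 1:q rests on {0:r}
piece 2:t rests on {1:q}
piece 3:t rests on {2:t}
piece 4:p — minimal
piece 5:q rests on {3:t}
piece 6:p rests on {4:p}
piece 7:q rests on {5:q}
minimal pieces: {0:r, 4:p}
ways to finish when only these pieces remain (= sum over removing one remaining piece with nothing left below it):
  1 left: {6}→1  {7}→1
  2 left: {4,6}→1  {5,7}→1  {6,7}→2
  3 left: {3,5,7}→1  {4,6,7}→3  {5,6,7}→3
  4 left: {2,3,5,7}→1  {3,5,6,7}→4  {4,5,6,7}→6
  5 left: {1,2,3,5,7}→1  {2,3,5,6,7}→5  {3,4,5,6,7}→10
  6 left: {0,1,2,3,5,7}→1  {1,2,3,5,6,7}→6  {2,3,4,5,6,7}→15
  placing 0:r first → 21 extensions
  placing 4:p first → 7 extensions
total linear extensions = 28

28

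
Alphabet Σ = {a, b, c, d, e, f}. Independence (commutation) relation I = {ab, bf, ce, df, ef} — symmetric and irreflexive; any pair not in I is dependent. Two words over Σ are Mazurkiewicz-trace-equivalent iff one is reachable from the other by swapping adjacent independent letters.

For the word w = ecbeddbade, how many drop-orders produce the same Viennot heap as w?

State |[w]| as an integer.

4

0(e) covers ∅
1(c) covers ∅
2(b) covers 0:e, 1:c
3(e) covers 2:b
4(d) covers 3:e
5(d) covers 4:d
6(b) covers 5:d
7(a) covers 5:d
8(d) covers 6:b, 7:a
9(e) covers 8:d
floor of heap: 0:e, 1:c
completions by unplaced set U, small U first (add the entries for U minus each lowest piece of U):
  |U|=1: {9}:1
  |U|=2: {8,9}:1
  |U|=3: {6,8,9}:1  {7,8,9}:1
  |U|=4: {6,7,8,9}:2
  |U|=5: {5,6,7,8,9}:2
  |U|=6: {4,5,6,7,8,9}:2
  |U|=7: {3,4,5,6,7,8,9}:2
  |U|=8: {2,3,4,5,6,7,8,9}:2
  start at 0(e): 2
  start at 1(c): 2
sum over floor = 4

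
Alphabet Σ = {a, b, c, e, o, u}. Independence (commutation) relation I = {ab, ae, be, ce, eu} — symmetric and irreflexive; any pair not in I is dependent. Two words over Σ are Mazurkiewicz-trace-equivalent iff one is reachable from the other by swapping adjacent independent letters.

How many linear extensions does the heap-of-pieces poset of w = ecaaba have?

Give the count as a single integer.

#0=e has no predecessor
#1=c has no predecessor
#2=a depends on [1:c]
#3=a depends on [2:a]
#4=b depends on [1:c]
#5=a depends on [3:a]
sources: [0:e, 1:c]
N(rest) = Σ N(rest − s) over sources s of rest; N(one piece) = 1:
  size 1 → [0]=1  [4]=1  [5]=1
  size 2 → [0,4]=2  [0,5]=2  [3,5]=1  [4,5]=2
  size 3 → [0,3,5]=3  [0,4,5]=6  [2,3,5]=1  [3,4,5]=3
  size 4 → [0,2,3,5]=4  [0,3,4,5]=12  [2,3,4,5]=4
  first=0(e) contributes 4
  first=1(c) contributes 20
|[w]| = 24

24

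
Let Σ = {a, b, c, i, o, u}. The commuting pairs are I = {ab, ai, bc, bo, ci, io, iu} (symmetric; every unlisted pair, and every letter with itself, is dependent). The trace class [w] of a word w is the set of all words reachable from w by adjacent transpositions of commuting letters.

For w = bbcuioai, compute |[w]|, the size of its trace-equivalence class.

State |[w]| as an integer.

35

0(b) covers ∅
1(b) covers 0:b
2(c) covers ∅
3(u) covers 1:b, 2:c
4(i) covers 1:b
5(o) covers 3:u
6(a) covers 5:o
7(i) covers 4:i
floor of heap: 0:b, 2:c
completions by unplaced set U, small U first (add the entries for U minus each lowest piece of U):
  |U|=1: {6}:1  {7}:1
  |U|=2: {4,7}:1  {5,6}:1  {6,7}:2
  |U|=3: {3,5,6}:1  {4,6,7}:3  {5,6,7}:3
  |U|=4: {2,3,5,6}:1  {3,5,6,7}:4  {4,5,6,7}:6
  |U|=5: {2,3,5,6,7}:5  {3,4,5,6,7}:10
  |U|=6: {1,3,4,5,6,7}:10  {2,3,4,5,6,7}:15
  start at 0(b): 25
  start at 2(c): 10
sum over floor = 35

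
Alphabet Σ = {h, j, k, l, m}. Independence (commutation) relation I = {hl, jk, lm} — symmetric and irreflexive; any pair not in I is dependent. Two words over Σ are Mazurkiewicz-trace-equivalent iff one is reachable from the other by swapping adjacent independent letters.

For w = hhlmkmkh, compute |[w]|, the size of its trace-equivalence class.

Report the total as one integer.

0(h) covers ∅
1(h) covers 0:h
2(l) covers ∅
3(m) covers 1:h
4(k) covers 2:l, 3:m
5(m) covers 4:k
6(k) covers 5:m
7(h) covers 6:k
floor of heap: 0:h, 2:l
completions by unplaced set U, small U first (add the entries for U minus each lowest piece of U):
  |U|=1: {7}:1
  |U|=2: {6,7}:1
  |U|=3: {5,6,7}:1
  |U|=4: {4,5,6,7}:1
  |U|=5: {2,4,5,6,7}:1  {3,4,5,6,7}:1
  |U|=6: {1,3,4,5,6,7}:1  {2,3,4,5,6,7}:2
  start at 0(h): 3
  start at 2(l): 1
sum over floor = 4

4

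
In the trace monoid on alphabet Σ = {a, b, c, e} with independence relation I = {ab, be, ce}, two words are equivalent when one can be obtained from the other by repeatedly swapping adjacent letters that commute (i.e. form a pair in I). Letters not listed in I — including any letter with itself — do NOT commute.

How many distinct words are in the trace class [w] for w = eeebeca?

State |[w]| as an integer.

15

#0=e has no predecessor
#1=e depends on [0:e]
#2=e depends on [1:e]
#3=b has no predecessor
#4=e depends on [2:e]
#5=c depends on [3:b]
#6=a depends on [4:e, 5:c]
sources: [0:e, 3:b]
N(rest) = Σ N(rest − s) over sources s of rest; N(one piece) = 1:
  size 1 → [6]=1
  size 2 → [4,6]=1  [5,6]=1
  size 3 → [2,4,6]=1  [3,5,6]=1  [4,5,6]=2
  size 4 → [1,2,4,6]=1  [2,4,5,6]=3  [3,4,5,6]=3
  size 5 → [0,1,2,4,6]=1  [1,2,4,5,6]=4  [2,3,4,5,6]=6
  first=0(e) contributes 10
  first=3(b) contributes 5
|[w]| = 15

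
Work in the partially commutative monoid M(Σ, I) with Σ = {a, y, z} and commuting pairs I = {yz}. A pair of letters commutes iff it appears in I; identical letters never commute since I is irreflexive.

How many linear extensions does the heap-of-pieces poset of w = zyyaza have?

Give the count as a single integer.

3

piece 0:z — minimal
piece 1:y — minimal
piece 2:y rests on {1:y}
piece 3:a rests on {0:z, 2:y}
piece 4:z rests on {3:a}
piece 5:a rests on {4:z}
minimal pieces: {0:z, 1:y}
ways to finish when only these pieces remain (= sum over removing one remaining piece with nothing left below it):
  1 left: {5}→1
  2 left: {4,5}→1
  3 left: {3,4,5}→1
  4 left: {0,3,4,5}→1  {2,3,4,5}→1
  placing 0:z first → 1 extensions
  placing 1:y first → 2 extensions
total linear extensions = 3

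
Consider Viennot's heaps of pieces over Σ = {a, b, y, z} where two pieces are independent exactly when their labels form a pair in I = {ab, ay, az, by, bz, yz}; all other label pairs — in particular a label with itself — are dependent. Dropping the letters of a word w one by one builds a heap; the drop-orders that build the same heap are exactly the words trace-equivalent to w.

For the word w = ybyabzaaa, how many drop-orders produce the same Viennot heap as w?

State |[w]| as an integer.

3780

drop 0:y onto floor
drop 1:b onto floor
drop 2:y onto {0:y}
drop 3:a onto floor
drop 4:b onto {1:b}
drop 5:z onto floor
drop 6:a onto {3:a}
drop 7:a onto {6:a}
drop 8:a onto {7:a}
ground layer = {0:y, 1:b, 3:a, 5:z}
drop-orders for the pieces not yet dropped (sum over which currently-grounded one goes next):
  1 to go: {2} 1  {4} 1  {5} 1  {8} 1
  2 to go: {0,2} 1  {1,4} 1  {2,4} 2  {2,5} 2  {2,8} 2  {4,5} 2  {4,8} 2  {5,8} 2  {7,8} 1
  3 to go: {0,2,4} 3  {0,2,5} 3  {0,2,8} 3  {1,2,4} 3  {1,4,5} 3  {1,4,8} 3  {2,4,5} 6  {2,4,8} 6  {2,5,8} 6  {2,7,8} 3  {4,5,8} 6  {4,7,8} 3  {5,7,8} 3  {6,7,8} 1
  4 to go: {0,1,2,4} 6  {0,2,4,5} 12  {0,2,4,8} 12  {0,2,5,8} 12  {0,2,7,8} 6  {1,2,4,5} 12  {1,2,4,8} 12  {1,4,5,8} 12  {1,4,7,8} 6  {2,4,5,8} 24  {2,4,7,8} 12  {2,5,7,8} 12  {2,6,7,8} 4  {3,6,7,8} 1  {4,5,7,8} 12  {4,6,7,8} 4  {5,6,7,8} 4
  5 to go: {0,1,2,4,5} 30  {0,1,2,4,8} 30  {0,2,4,5,8} 60  {0,2,4,7,8} 30  {0,2,5,7,8} 30  {0,2,6,7,8} 10  {1,2,4,5,8} 60  {1,2,4,7,8} 30  {1,4,5,7,8} 30  {1,4,6,7,8} 10  {2,3,6,7,8} 5  {2,4,5,7,8} 60  {2,4,6,7,8} 20  {2,5,6,7,8} 20  {3,4,6,7,8} 5  {3,5,6,7,8} 5  {4,5,6,7,8} 20
  6 to go: {0,1,2,4,5,8} 180  {0,1,2,4,7,8} 90  {0,2,3,6,7,8} 15  {0,2,4,5,7,8} 180  {0,2,4,6,7,8} 60  {0,2,5,6,7,8} 60  {1,2,4,5,7,8} 180  {1,2,4,6,7,8} 60  {1,3,4,6,7,8} 15  {1,4,5,6,7,8} 60  {2,3,4,6,7,8} 30  {2,3,5,6,7,8} 30  {2,4,5,6,7,8} 120  {3,4,5,6,7,8} 30
  7 to go: {0,1,2,4,5,7,8} 630  {0,1,2,4,6,7,8} 210  {0,2,3,4,6,7,8} 105  {0,2,3,5,6,7,8} 105  {0,2,4,5,6,7,8} 420  {1,2,3,4,6,7,8} 105  {1,2,4,5,6,7,8} 420  {1,3,4,5,6,7,8} 105  {2,3,4,5,6,7,8} 210
  if 0:y drops first: 840 orders
  if 1:b drops first: 840 orders
  if 3:a drops first: 1680 orders
  if 5:z drops first: 420 orders
heap linearizations: 3780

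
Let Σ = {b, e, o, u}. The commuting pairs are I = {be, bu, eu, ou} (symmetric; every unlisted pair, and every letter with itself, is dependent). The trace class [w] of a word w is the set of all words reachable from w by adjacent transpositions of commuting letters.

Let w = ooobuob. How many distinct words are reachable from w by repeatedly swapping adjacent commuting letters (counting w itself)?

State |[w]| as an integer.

drop 0:o onto floor
drop 1:o onto {0:o}
drop 2:o onto {1:o}
drop 3:b onto {2:o}
drop 4:u onto floor
drop 5:o onto {3:b}
drop 6:b onto {5:o}
ground layer = {0:o, 4:u}
drop-orders for the pieces not yet dropped (sum over which currently-grounded one goes next):
  1 to go: {4} 1  {6} 1
  2 to go: {4,6} 2  {5,6} 1
  3 to go: {3,5,6} 1  {4,5,6} 3
  4 to go: {2,3,5,6} 1  {3,4,5,6} 4
  5 to go: {1,2,3,5,6} 1  {2,3,4,5,6} 5
  if 0:o drops first: 6 orders
  if 4:u drops first: 1 orders
heap linearizations: 7

7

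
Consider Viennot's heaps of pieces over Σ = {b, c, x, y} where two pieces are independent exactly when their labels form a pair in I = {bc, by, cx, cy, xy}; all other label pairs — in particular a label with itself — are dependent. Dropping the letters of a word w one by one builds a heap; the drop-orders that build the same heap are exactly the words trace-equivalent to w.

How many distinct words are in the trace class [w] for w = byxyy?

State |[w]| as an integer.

drop 0:b onto floor
drop 1:y onto floor
drop 2:x onto {0:b}
drop 3:y onto {1:y}
drop 4:y onto {3:y}
ground layer = {0:b, 1:y}
drop-orders for the pieces not yet dropped (sum over which currently-grounded one goes next):
  1 to go: {2} 1  {4} 1
  2 to go: {0,2} 1  {2,4} 2  {3,4} 1
  3 to go: {0,2,4} 3  {1,3,4} 1  {2,3,4} 3
  if 0:b drops first: 4 orders
  if 1:y drops first: 6 orders
heap linearizations: 10

10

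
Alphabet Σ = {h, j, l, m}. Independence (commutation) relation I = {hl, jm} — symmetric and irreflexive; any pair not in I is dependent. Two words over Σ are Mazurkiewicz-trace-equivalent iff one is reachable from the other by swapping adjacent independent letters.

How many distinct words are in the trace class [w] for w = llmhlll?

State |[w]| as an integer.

4

#0=l has no predecessor
#1=l depends on [0:l]
#2=m depends on [1:l]
#3=h depends on [2:m]
#4=l depends on [2:m]
#5=l depends on [4:l]
#6=l depends on [5:l]
sources: [0:l]
N(rest) = Σ N(rest − s) over sources s of rest; N(one piece) = 1:
  size 1 → [3]=1  [6]=1
  size 2 → [3,6]=2  [5,6]=1
  size 3 → [3,5,6]=3  [4,5,6]=1
  size 4 → [3,4,5,6]=4
  size 5 → [2,3,4,5,6]=4
  first=0(l) contributes 4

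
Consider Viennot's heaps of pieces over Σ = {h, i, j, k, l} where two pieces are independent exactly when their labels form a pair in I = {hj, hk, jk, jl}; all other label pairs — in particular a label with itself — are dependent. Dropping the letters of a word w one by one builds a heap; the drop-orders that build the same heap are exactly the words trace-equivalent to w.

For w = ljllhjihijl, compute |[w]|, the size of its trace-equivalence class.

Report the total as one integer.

0(l) covers ∅
1(j) covers ∅
2(l) covers 0:l
3(l) covers 2:l
4(h) covers 3:l
5(j) covers 1:j
6(i) covers 4:h, 5:j
7(h) covers 6:i
8(i) covers 7:h
9(j) covers 8:i
10(l) covers 8:i
floor of heap: 0:l, 1:j
completions by unplaced set U, small U first (add the entries for U minus each lowest piece of U):
  |U|=1: {9}:1  {10}:1
  |U|=2: {9,10}:2
  |U|=3: {8,9,10}:2
  |U|=4: {7,8,9,10}:2
  |U|=5: {6,7,8,9,10}:2
  |U|=6: {4,6,7,8,9,10}:2  {5,6,7,8,9,10}:2
  |U|=7: {1,5,6,7,8,9,10}:2  {3,4,6,7,8,9,10}:2  {4,5,6,7,8,9,10}:4
  |U|=8: {1,4,5,6,7,8,9,10}:6  {2,3,4,6,7,8,9,10}:2  {3,4,5,6,7,8,9,10}:6
  |U|=9: {0,2,3,4,6,7,8,9,10}:2  {1,3,4,5,6,7,8,9,10}:12  {2,3,4,5,6,7,8,9,10}:8
  start at 0(l): 20
  start at 1(j): 10
sum over floor = 30

30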